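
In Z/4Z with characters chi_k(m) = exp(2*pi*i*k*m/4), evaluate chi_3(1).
chi_3(1) = zeta_4^3 = -I

Working: chi_3(1) = zeta_4^(3*1) = zeta_4^3. Since zeta_4^4 = 1, this equals zeta_4^3 = exp(2*pi*i*3/4) = -I.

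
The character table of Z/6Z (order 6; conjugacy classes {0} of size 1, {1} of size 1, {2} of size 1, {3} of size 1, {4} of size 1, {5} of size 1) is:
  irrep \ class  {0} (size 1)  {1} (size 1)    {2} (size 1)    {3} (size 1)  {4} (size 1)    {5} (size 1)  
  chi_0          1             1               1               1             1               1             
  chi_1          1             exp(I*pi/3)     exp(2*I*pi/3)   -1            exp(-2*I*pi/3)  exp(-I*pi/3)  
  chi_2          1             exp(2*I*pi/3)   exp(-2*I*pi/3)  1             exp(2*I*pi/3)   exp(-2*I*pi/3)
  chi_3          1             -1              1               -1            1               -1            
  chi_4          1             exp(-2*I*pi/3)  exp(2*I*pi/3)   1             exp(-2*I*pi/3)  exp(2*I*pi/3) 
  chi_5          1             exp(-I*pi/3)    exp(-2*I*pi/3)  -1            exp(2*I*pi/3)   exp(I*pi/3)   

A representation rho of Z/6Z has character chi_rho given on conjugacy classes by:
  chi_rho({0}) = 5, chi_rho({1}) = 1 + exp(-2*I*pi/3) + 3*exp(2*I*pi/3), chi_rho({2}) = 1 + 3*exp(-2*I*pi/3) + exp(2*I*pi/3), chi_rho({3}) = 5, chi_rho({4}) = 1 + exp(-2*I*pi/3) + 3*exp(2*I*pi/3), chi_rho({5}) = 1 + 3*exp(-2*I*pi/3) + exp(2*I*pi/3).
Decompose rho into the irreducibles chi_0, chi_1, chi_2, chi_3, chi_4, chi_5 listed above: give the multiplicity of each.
Multiplicities: chi_0: 1, chi_1: 0, chi_2: 3, chi_3: 0, chi_4: 1, chi_5: 0.

Justification: Use <chi_rho, chi> = (1/|G|) sum_C |C| * chi_rho(C) * conj(chi(C)) with |G| = 6 for each irreducible chi in the table:
  <chi_rho, chi_0> = (1/6)[1*(5)*conj(1) + 1*(1 + exp(-2*I*pi/3) + 3*exp(2*I*pi/3))*conj(1) + 1*(1 + 3*exp(-2*I*pi/3) + exp(2*I*pi/3))*conj(1) + 1*(5)*conj(1) + 1*(1 + exp(-2*I*pi/3) + 3*exp(2*I*pi/3))*conj(1) + 1*(1 + 3*exp(-2*I*pi/3) + exp(2*I*pi/3))*conj(1)]
      = (1/6)[(5) + (1 + exp(-2*I*pi/3) + 3*exp(2*I*pi/3)) + (1 + 3*exp(-2*I*pi/3) + exp(2*I*pi/3)) + (5) + (1 + exp(-2*I*pi/3) + 3*exp(2*I*pi/3)) + (1 + 3*exp(-2*I*pi/3) + exp(2*I*pi/3))] = 6/6 = 1
  <chi_rho, chi_1> = (1/6)[1*(5)*conj(1) + 1*(1 + exp(-2*I*pi/3) + 3*exp(2*I*pi/3))*conj(exp(I*pi/3)) + 1*(1 + 3*exp(-2*I*pi/3) + exp(2*I*pi/3))*conj(exp(2*I*pi/3)) + 1*(5)*conj(-1) + 1*(1 + exp(-2*I*pi/3) + 3*exp(2*I*pi/3))*conj(exp(-2*I*pi/3)) + 1*(1 + 3*exp(-2*I*pi/3) + exp(2*I*pi/3))*conj(exp(-I*pi/3))]
      = (1/6)[(5) + (-1 + exp(-I*pi/3) + 3*exp(I*pi/3)) + (1 + exp(-2*I*pi/3) + 3*exp(2*I*pi/3)) + (-5) + (1 + 3*exp(-2*I*pi/3) + exp(2*I*pi/3)) + (-1 + 3*exp(-I*pi/3) + exp(I*pi/3))] = 0/6 = 0
  <chi_rho, chi_2> = (1/6)[1*(5)*conj(1) + 1*(1 + exp(-2*I*pi/3) + 3*exp(2*I*pi/3))*conj(exp(2*I*pi/3)) + 1*(1 + 3*exp(-2*I*pi/3) + exp(2*I*pi/3))*conj(exp(-2*I*pi/3)) + 1*(5)*conj(1) + 1*(1 + exp(-2*I*pi/3) + 3*exp(2*I*pi/3))*conj(exp(2*I*pi/3)) + 1*(1 + 3*exp(-2*I*pi/3) + exp(2*I*pi/3))*conj(exp(-2*I*pi/3))]
      = (1/6)[(5) + (2) + (2) + (5) + (2) + (2)] = 18/6 = 3
  <chi_rho, chi_3> = (1/6)[1*(5)*conj(1) + 1*(1 + exp(-2*I*pi/3) + 3*exp(2*I*pi/3))*conj(-1) + 1*(1 + 3*exp(-2*I*pi/3) + exp(2*I*pi/3))*conj(1) + 1*(5)*conj(-1) + 1*(1 + exp(-2*I*pi/3) + 3*exp(2*I*pi/3))*conj(1) + 1*(1 + 3*exp(-2*I*pi/3) + exp(2*I*pi/3))*conj(-1)]
      = (1/6)[(5) + (-1 - 3*exp(2*I*pi/3) - exp(-2*I*pi/3)) + (1 + 3*exp(-2*I*pi/3) + exp(2*I*pi/3)) + (-5) + (1 + exp(-2*I*pi/3) + 3*exp(2*I*pi/3)) + (-1 - exp(2*I*pi/3) - 3*exp(-2*I*pi/3))] = 0/6 = 0
  <chi_rho, chi_4> = (1/6)[1*(5)*conj(1) + 1*(1 + exp(-2*I*pi/3) + 3*exp(2*I*pi/3))*conj(exp(-2*I*pi/3)) + 1*(1 + 3*exp(-2*I*pi/3) + exp(2*I*pi/3))*conj(exp(2*I*pi/3)) + 1*(5)*conj(1) + 1*(1 + exp(-2*I*pi/3) + 3*exp(2*I*pi/3))*conj(exp(-2*I*pi/3)) + 1*(1 + 3*exp(-2*I*pi/3) + exp(2*I*pi/3))*conj(exp(2*I*pi/3))]
      = (1/6)[(5) + (1 + 3*exp(-2*I*pi/3) + exp(2*I*pi/3)) + (1 + exp(-2*I*pi/3) + 3*exp(2*I*pi/3)) + (5) + (1 + 3*exp(-2*I*pi/3) + exp(2*I*pi/3)) + (1 + exp(-2*I*pi/3) + 3*exp(2*I*pi/3))] = 6/6 = 1
  <chi_rho, chi_5> = (1/6)[1*(5)*conj(1) + 1*(1 + exp(-2*I*pi/3) + 3*exp(2*I*pi/3))*conj(exp(-I*pi/3)) + 1*(1 + 3*exp(-2*I*pi/3) + exp(2*I*pi/3))*conj(exp(-2*I*pi/3)) + 1*(5)*conj(-1) + 1*(1 + exp(-2*I*pi/3) + 3*exp(2*I*pi/3))*conj(exp(2*I*pi/3)) + 1*(1 + 3*exp(-2*I*pi/3) + exp(2*I*pi/3))*conj(exp(I*pi/3))]
      = (1/6)[(5) + (-2) + (2) + (-5) + (2) + (-2)] = 0/6 = 0
(Exp terms are combined using exp(i*s)*conj(exp(i*t)) = exp(i*(s-t)), and sums of them are collapsed using the identity that for every m > 1 the m distinct m-th roots of unity sum to 0, e.g. 1 + exp(2*I*pi/3) + exp(-2*I*pi/3) = 0.)
Dimension check: dim(rho) = sum (mult * dim) = 1*1 + 0*1 + 3*1 + 0*1 + 1*1 + 0*1 = 5 = chi_rho(e) = 5.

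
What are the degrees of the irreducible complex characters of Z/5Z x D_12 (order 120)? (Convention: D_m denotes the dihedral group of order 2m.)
Dimensions: 1, 1, 1, 1, 1, 1, 1, 1, 1, 1, 1, 1, 1, 1, 1, 1, 1, 1, 1, 1, 2, 2, 2, 2, 2, 2, 2, 2, 2, 2, 2, 2, 2, 2, 2, 2, 2, 2, 2, 2, 2, 2, 2, 2, 2

Derivation: There are 45 irreducibles (= number of conjugacy classes). Their dimensions d_i satisfy sum d_i^2 = |G| = 120: 1 + 1 + 1 + 1 + 1 + 1 + 1 + 1 + 1 + 1 + 1 + 1 + 1 + 1 + 1 + 1 + 1 + 1 + 1 + 1 + 4 + 4 + 4 + 4 + 4 + 4 + 4 + 4 + 4 + 4 + 4 + 4 + 4 + 4 + 4 + 4 + 4 + 4 + 4 + 4 + 4 + 4 + 4 + 4 + 4 = 120. (For the product with Z/5Z: each of the 5 1-dim characters of Z/5Z tensors with each irrep of D_12, giving 5 copies of each D_12-dimension.)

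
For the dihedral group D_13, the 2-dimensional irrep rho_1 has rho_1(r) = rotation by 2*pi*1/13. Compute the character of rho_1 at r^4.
chi_{rho_1}(r^4) = 2*cos(2*pi*1*4/13) = -2*cos(5*pi/13)

Solution. rho_1(r^4) is rotation by angle 2*pi*1*4/13, whose trace is 2*cos(2*pi*1*4/13) = -2*cos(5*pi/13).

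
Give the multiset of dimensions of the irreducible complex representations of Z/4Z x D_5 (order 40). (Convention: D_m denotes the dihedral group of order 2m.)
Dimensions: 1, 1, 1, 1, 1, 1, 1, 1, 2, 2, 2, 2, 2, 2, 2, 2

Justification: There are 16 irreducibles (= number of conjugacy classes). Their dimensions d_i satisfy sum d_i^2 = |G| = 40: 1 + 1 + 1 + 1 + 1 + 1 + 1 + 1 + 4 + 4 + 4 + 4 + 4 + 4 + 4 + 4 = 40. (For the product with Z/4Z: each of the 4 1-dim characters of Z/4Z tensors with each irrep of D_5, giving 4 copies of each D_5-dimension.)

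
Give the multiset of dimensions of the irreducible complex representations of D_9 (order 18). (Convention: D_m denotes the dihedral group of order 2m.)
Dimensions: 1, 1, 2, 2, 2, 2

Proof sketch: There are 6 irreducibles (= number of conjugacy classes). Their dimensions d_i satisfy sum d_i^2 = |G| = 18: 1 + 1 + 4 + 4 + 4 + 4 = 18.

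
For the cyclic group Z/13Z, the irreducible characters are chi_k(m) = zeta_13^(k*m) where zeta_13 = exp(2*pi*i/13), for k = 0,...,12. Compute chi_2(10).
chi_2(10) = zeta_13^20 = exp(-12*I*pi/13)

Details: chi_2(10) = zeta_13^(2*10) = zeta_13^20. Since zeta_13^13 = 1, this equals zeta_13^7 = exp(2*pi*i*7/13) = exp(-12*I*pi/13).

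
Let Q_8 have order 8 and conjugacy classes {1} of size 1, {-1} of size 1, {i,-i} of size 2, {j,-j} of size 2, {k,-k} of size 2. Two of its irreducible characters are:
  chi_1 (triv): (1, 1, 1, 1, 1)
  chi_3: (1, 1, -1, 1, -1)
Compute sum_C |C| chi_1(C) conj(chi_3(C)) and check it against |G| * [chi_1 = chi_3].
Sum = 0; so <chi_1, chi_3> = 0 (distinct irreducibles are orthogonal).

Compute term by term over conjugacy classes (|C| * chi_1(C) * conj(chi_3(C))):
  1*(1)*conj(1) + 1*(1)*conj(1) + 2*(1)*conj(-1) + 2*(1)*conj(1) + 2*(1)*conj(-1)
  = (1) + (1) + (-2) + (2) + (-2)
  = 0.
Dividing by |G| = 8 gives 0/8 = 0, matching the row-orthogonality relation <chi_1, chi_3> = [chi_1 = chi_3].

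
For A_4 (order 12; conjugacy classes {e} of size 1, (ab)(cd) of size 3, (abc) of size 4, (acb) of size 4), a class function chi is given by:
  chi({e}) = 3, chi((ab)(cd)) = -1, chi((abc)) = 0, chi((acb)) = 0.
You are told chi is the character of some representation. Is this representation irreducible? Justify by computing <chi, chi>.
Irreducible: <chi, chi> = 1.

Solution. <chi, chi> = (1/|G|) sum_C |C| * |chi(C)|^2 = (1/12)[1*|3|^2 + 3*|-1|^2 + 4*|0|^2 + 4*|0|^2]
  = (1/12)[(9) + (3) + (0) + (0)] = 12/12 = 1.
(Exp terms are combined using exp(i*s)*conj(exp(i*t)) = exp(i*(s-t)), and sums of them are collapsed using the identity that for every m > 1 the m distinct m-th roots of unity sum to 0, e.g. 1 + exp(2*I*pi/3) + exp(-2*I*pi/3) = 0.)
A character is irreducible iff <chi, chi> = 1, so this representation is irreducible.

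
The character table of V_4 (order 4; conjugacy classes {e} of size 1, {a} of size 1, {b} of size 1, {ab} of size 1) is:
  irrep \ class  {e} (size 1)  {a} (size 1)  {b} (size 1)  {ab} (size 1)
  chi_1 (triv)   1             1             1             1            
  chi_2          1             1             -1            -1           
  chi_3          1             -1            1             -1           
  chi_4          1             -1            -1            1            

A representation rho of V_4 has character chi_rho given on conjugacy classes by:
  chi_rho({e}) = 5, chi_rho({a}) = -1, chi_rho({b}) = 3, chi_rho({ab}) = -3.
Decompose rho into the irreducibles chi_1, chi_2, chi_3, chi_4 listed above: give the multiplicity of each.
Multiplicities: chi_1: 1, chi_2: 1, chi_3: 3, chi_4: 0.

Why: Use <chi_rho, chi> = (1/|G|) sum_C |C| * chi_rho(C) * conj(chi(C)) with |G| = 4 for each irreducible chi in the table:
  <chi_rho, chi_1> = (1/4)[1*(5)*conj(1) + 1*(-1)*conj(1) + 1*(3)*conj(1) + 1*(-3)*conj(1)]
      = (1/4)[(5) + (-1) + (3) + (-3)] = 4/4 = 1
  <chi_rho, chi_2> = (1/4)[1*(5)*conj(1) + 1*(-1)*conj(1) + 1*(3)*conj(-1) + 1*(-3)*conj(-1)]
      = (1/4)[(5) + (-1) + (-3) + (3)] = 4/4 = 1
  <chi_rho, chi_3> = (1/4)[1*(5)*conj(1) + 1*(-1)*conj(-1) + 1*(3)*conj(1) + 1*(-3)*conj(-1)]
      = (1/4)[(5) + (1) + (3) + (3)] = 12/4 = 3
  <chi_rho, chi_4> = (1/4)[1*(5)*conj(1) + 1*(-1)*conj(-1) + 1*(3)*conj(-1) + 1*(-3)*conj(1)]
      = (1/4)[(5) + (1) + (-3) + (-3)] = 0/4 = 0
Dimension check: dim(rho) = sum (mult * dim) = 1*1 + 1*1 + 3*1 + 0*1 = 5 = chi_rho(e) = 5.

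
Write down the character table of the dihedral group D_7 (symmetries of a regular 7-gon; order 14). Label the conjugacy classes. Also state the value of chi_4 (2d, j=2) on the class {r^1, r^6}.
Conjugacy classes: {e} of size 1, {r^1, r^6} of size 2, {r^2, r^5} of size 2, {r^3, r^4} of size 2, {s, sr, ..., sr^6} of size 7.
Character table:
  irrep \ class              {e} (size 1)  {r^1, r^6} (size 2)  {r^2, r^5} (size 2)  {r^3, r^4} (size 2)  {s, sr, ..., sr^6} (size 7)
  chi_1 (triv)               1             1                    1                    1                    1                          
  chi_2 (sign: r->1, s->-1)  1             1                    1                    1                    -1                         
  chi_3 (2d, j=1)            2             2*cos(2*pi/7)        -2*cos(3*pi/7)       -2*cos(pi/7)         0                          
  chi_4 (2d, j=2)            2             -2*cos(3*pi/7)       -2*cos(pi/7)         2*cos(2*pi/7)        0                          
  chi_5 (2d, j=3)            2             -2*cos(pi/7)         2*cos(2*pi/7)        -2*cos(3*pi/7)       0                          

Spot check: chi_4 (2d, j=2) on {r^1, r^6} = -2*cos(3*pi/7).

Argument: D_7 has order 2*7 = 14 with 5 conjugacy classes, hence 5 irreducibles. Sum of squared dims 1 + 1 + 4 + 4 + 4 = 14 = |G|. Linear characters come from the abelianisation; the 2-dimensional irreps have character r^k -> 2*cos(2*pi*j*k/7), reflections -> 0.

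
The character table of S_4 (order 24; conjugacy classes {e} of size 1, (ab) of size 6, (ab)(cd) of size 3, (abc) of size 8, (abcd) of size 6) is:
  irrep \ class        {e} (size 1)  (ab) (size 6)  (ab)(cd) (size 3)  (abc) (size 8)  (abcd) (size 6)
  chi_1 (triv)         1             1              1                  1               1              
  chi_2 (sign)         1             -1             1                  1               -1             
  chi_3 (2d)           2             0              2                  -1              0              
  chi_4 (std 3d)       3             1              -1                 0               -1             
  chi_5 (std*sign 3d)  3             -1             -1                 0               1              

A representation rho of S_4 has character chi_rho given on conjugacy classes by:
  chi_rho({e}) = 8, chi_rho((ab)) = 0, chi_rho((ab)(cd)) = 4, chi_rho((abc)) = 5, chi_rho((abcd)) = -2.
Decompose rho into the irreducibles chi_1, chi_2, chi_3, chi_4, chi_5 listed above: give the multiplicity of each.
Multiplicities: chi_1: 2, chi_2: 3, chi_3: 0, chi_4: 1, chi_5: 0.

Solution. Use <chi_rho, chi> = (1/|G|) sum_C |C| * chi_rho(C) * conj(chi(C)) with |G| = 24 for each irreducible chi in the table:
  <chi_rho, chi_1> = (1/24)[1*(8)*conj(1) + 6*(0)*conj(1) + 3*(4)*conj(1) + 8*(5)*conj(1) + 6*(-2)*conj(1)]
      = (1/24)[(8) + (0) + (12) + (40) + (-12)] = 48/24 = 2
  <chi_rho, chi_2> = (1/24)[1*(8)*conj(1) + 6*(0)*conj(-1) + 3*(4)*conj(1) + 8*(5)*conj(1) + 6*(-2)*conj(-1)]
      = (1/24)[(8) + (0) + (12) + (40) + (12)] = 72/24 = 3
  <chi_rho, chi_3> = (1/24)[1*(8)*conj(2) + 6*(0)*conj(0) + 3*(4)*conj(2) + 8*(5)*conj(-1) + 6*(-2)*conj(0)]
      = (1/24)[(16) + (0) + (24) + (-40) + (0)] = 0/24 = 0
  <chi_rho, chi_4> = (1/24)[1*(8)*conj(3) + 6*(0)*conj(1) + 3*(4)*conj(-1) + 8*(5)*conj(0) + 6*(-2)*conj(-1)]
      = (1/24)[(24) + (0) + (-12) + (0) + (12)] = 24/24 = 1
  <chi_rho, chi_5> = (1/24)[1*(8)*conj(3) + 6*(0)*conj(-1) + 3*(4)*conj(-1) + 8*(5)*conj(0) + 6*(-2)*conj(1)]
      = (1/24)[(24) + (0) + (-12) + (0) + (-12)] = 0/24 = 0
Dimension check: dim(rho) = sum (mult * dim) = 2*1 + 3*1 + 0*2 + 1*3 + 0*3 = 8 = chi_rho(e) = 8.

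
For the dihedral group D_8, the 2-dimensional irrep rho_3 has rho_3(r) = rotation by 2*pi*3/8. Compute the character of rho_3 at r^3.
chi_{rho_3}(r^3) = 2*cos(2*pi*3*3/8) = sqrt(2)

Reasoning: rho_3(r^3) is rotation by angle 2*pi*3*3/8, whose trace is 2*cos(2*pi*3*3/8) = sqrt(2).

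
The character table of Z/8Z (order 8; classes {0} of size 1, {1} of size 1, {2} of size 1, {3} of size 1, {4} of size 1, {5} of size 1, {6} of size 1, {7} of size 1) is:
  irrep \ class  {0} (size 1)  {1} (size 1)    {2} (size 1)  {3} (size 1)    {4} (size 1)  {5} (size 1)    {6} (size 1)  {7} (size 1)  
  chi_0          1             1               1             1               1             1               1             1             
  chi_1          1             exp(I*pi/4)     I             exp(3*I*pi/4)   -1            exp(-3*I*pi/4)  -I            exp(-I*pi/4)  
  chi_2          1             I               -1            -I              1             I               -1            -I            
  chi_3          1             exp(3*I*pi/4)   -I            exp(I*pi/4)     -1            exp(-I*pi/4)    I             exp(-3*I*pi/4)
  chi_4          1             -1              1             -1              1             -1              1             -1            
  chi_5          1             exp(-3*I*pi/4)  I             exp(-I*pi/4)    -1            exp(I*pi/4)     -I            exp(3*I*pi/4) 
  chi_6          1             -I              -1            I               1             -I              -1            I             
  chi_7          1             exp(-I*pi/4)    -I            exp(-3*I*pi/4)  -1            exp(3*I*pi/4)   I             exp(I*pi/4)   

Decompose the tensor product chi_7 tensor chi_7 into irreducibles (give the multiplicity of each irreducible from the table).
chi_7 tensor chi_7 = chi_6 (all other irreducibles have multiplicity 0).

Argument: The character of a tensor product is the pointwise product (chi_7 * chi_7)(C) = chi_7(C) * chi_7(C):
  {0}: (1)*(1), {1}: (exp(-I*pi/4))*(exp(-I*pi/4)), {2}: (-I)*(-I), {3}: (exp(-3*I*pi/4))*(exp(-3*I*pi/4)), {4}: (-1)*(-1), {5}: (exp(3*I*pi/4))*(exp(3*I*pi/4)), {6}: (I)*(I), {7}: (exp(I*pi/4))*(exp(I*pi/4))
so (chi_7 * chi_7) takes values
  {0} -> 1, {1} -> -I, {2} -> -1, {3} -> I, {4} -> 1, {5} -> -I, {6} -> -1, {7} -> I.
Now take the inner product of this character with each irreducible chi from the table, <chi_7*chi_7, chi> = (1/8) sum_C |C| (chi_7*chi_7)(C) conj(chi(C)):
  <chi_7*chi_7, chi_0> = (1/8)[1*(1)*conj(1) + 1*(-I)*conj(1) + 1*(-1)*conj(1) + 1*(I)*conj(1) + 1*(1)*conj(1) + 1*(-I)*conj(1) + 1*(-1)*conj(1) + 1*(I)*conj(1)]
      = (1/8)[(1) + (-I) + (-1) + (I) + (1) + (-I) + (-1) + (I)] = 0/8 = 0
  <chi_7*chi_7, chi_1> = (1/8)[1*(1)*conj(1) + 1*(-I)*conj(exp(I*pi/4)) + 1*(-1)*conj(I) + 1*(I)*conj(exp(3*I*pi/4)) + 1*(1)*conj(-1) + 1*(-I)*conj(exp(-3*I*pi/4)) + 1*(-1)*conj(-I) + 1*(I)*conj(exp(-I*pi/4))]
      = (1/8)[(1) + (-exp(I*pi/4)) + (I) + (exp(-I*pi/4)) + (-1) + (-exp(-3*I*pi/4)) + (-I) + (exp(3*I*pi/4))] = 0/8 = 0
  <chi_7*chi_7, chi_2> = (1/8)[1*(1)*conj(1) + 1*(-I)*conj(I) + 1*(-1)*conj(-1) + 1*(I)*conj(-I) + 1*(1)*conj(1) + 1*(-I)*conj(I) + 1*(-1)*conj(-1) + 1*(I)*conj(-I)]
      = (1/8)[(1) + (-1) + (1) + (-1) + (1) + (-1) + (1) + (-1)] = 0/8 = 0
  <chi_7*chi_7, chi_3> = (1/8)[1*(1)*conj(1) + 1*(-I)*conj(exp(3*I*pi/4)) + 1*(-1)*conj(-I) + 1*(I)*conj(exp(I*pi/4)) + 1*(1)*conj(-1) + 1*(-I)*conj(exp(-I*pi/4)) + 1*(-1)*conj(I) + 1*(I)*conj(exp(-3*I*pi/4))]
      = (1/8)[(1) + (-exp(-I*pi/4)) + (-I) + (exp(I*pi/4)) + (-1) + (-exp(3*I*pi/4)) + (I) + (exp(-3*I*pi/4))] = 0/8 = 0
  <chi_7*chi_7, chi_4> = (1/8)[1*(1)*conj(1) + 1*(-I)*conj(-1) + 1*(-1)*conj(1) + 1*(I)*conj(-1) + 1*(1)*conj(1) + 1*(-I)*conj(-1) + 1*(-1)*conj(1) + 1*(I)*conj(-1)]
      = (1/8)[(1) + (I) + (-1) + (-I) + (1) + (I) + (-1) + (-I)] = 0/8 = 0
  <chi_7*chi_7, chi_5> = (1/8)[1*(1)*conj(1) + 1*(-I)*conj(exp(-3*I*pi/4)) + 1*(-1)*conj(I) + 1*(I)*conj(exp(-I*pi/4)) + 1*(1)*conj(-1) + 1*(-I)*conj(exp(I*pi/4)) + 1*(-1)*conj(-I) + 1*(I)*conj(exp(3*I*pi/4))]
      = (1/8)[(1) + (-exp(-3*I*pi/4)) + (I) + (exp(3*I*pi/4)) + (-1) + (-exp(I*pi/4)) + (-I) + (exp(-I*pi/4))] = 0/8 = 0
  <chi_7*chi_7, chi_6> = (1/8)[1*(1)*conj(1) + 1*(-I)*conj(-I) + 1*(-1)*conj(-1) + 1*(I)*conj(I) + 1*(1)*conj(1) + 1*(-I)*conj(-I) + 1*(-1)*conj(-1) + 1*(I)*conj(I)]
      = (1/8)[(1) + (1) + (1) + (1) + (1) + (1) + (1) + (1)] = 8/8 = 1
  <chi_7*chi_7, chi_7> = (1/8)[1*(1)*conj(1) + 1*(-I)*conj(exp(-I*pi/4)) + 1*(-1)*conj(-I) + 1*(I)*conj(exp(-3*I*pi/4)) + 1*(1)*conj(-1) + 1*(-I)*conj(exp(3*I*pi/4)) + 1*(-1)*conj(I) + 1*(I)*conj(exp(I*pi/4))]
      = (1/8)[(1) + (-exp(3*I*pi/4)) + (-I) + (exp(-3*I*pi/4)) + (-1) + (-exp(-I*pi/4)) + (I) + (exp(I*pi/4))] = 0/8 = 0
(Exp terms are combined using exp(i*s)*conj(exp(i*t)) = exp(i*(s-t)), and sums of them are collapsed using the identity that for every m > 1 the m distinct m-th roots of unity sum to 0, e.g. 1 + exp(2*I*pi/3) + exp(-2*I*pi/3) = 0.)
Hence the multiplicities are chi_6: 1. Dimension check: dim(chi_7)*dim(chi_7) = 1*1 = 1 and sum (mult * dim) = 1*1 = 1.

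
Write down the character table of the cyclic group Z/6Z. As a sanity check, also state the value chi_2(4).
Character table of Z/6Z (irreps indexed chi_0,...,chi_5 with chi_k(m) = zeta_6^(k*m), zeta_6 = exp(2*pi*i/6)):
  irrep \ class  {0} (size 1)  {1} (size 1)    {2} (size 1)    {3} (size 1)  {4} (size 1)    {5} (size 1)  
  chi_0          1             1               1               1             1               1             
  chi_1          1             exp(I*pi/3)     exp(2*I*pi/3)   -1            exp(-2*I*pi/3)  exp(-I*pi/3)  
  chi_2          1             exp(2*I*pi/3)   exp(-2*I*pi/3)  1             exp(2*I*pi/3)   exp(-2*I*pi/3)
  chi_3          1             -1              1               -1            1               -1            
  chi_4          1             exp(-2*I*pi/3)  exp(2*I*pi/3)   1             exp(-2*I*pi/3)  exp(2*I*pi/3) 
  chi_5          1             exp(-I*pi/3)    exp(-2*I*pi/3)  -1            exp(2*I*pi/3)   exp(I*pi/3)   

Spot check: chi_2(4) = zeta_6^(2*4) = zeta_6^8 = exp(2*I*pi/3).

Reasoning: Z/6Z is abelian, so all 6 irreducible complex representations are 1-dimensional. They are given by chi_k(m) = zeta_6^(k*m) for k = 0,...,5. Row orthogonality: sum_m chi_k(m) conj(chi_l(m)) = 6 * [k = l].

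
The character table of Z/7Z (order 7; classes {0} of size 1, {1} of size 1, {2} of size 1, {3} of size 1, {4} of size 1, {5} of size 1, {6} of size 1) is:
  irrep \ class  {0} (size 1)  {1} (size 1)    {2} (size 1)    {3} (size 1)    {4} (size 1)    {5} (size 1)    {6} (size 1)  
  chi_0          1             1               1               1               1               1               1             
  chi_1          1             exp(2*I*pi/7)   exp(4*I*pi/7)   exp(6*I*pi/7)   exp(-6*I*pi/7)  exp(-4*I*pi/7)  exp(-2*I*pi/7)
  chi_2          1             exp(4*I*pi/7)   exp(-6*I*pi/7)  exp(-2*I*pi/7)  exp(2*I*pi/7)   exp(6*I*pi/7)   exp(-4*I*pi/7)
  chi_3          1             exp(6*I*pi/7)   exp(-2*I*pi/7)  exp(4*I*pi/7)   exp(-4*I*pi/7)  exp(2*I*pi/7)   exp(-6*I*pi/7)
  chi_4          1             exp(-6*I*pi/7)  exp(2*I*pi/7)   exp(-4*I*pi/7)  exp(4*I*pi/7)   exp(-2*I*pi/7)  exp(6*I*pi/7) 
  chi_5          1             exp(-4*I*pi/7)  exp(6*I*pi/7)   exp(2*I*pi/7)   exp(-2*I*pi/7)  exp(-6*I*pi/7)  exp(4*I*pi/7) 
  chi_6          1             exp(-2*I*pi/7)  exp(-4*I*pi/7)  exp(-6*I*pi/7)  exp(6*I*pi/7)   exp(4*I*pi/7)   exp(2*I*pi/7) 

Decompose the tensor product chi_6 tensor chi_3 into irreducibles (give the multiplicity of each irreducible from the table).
chi_6 tensor chi_3 = chi_2 (all other irreducibles have multiplicity 0).

Derivation: The character of a tensor product is the pointwise product (chi_6 * chi_3)(C) = chi_6(C) * chi_3(C):
  {0}: (1)*(1), {1}: (exp(-2*I*pi/7))*(exp(6*I*pi/7)), {2}: (exp(-4*I*pi/7))*(exp(-2*I*pi/7)), {3}: (exp(-6*I*pi/7))*(exp(4*I*pi/7)), {4}: (exp(6*I*pi/7))*(exp(-4*I*pi/7)), {5}: (exp(4*I*pi/7))*(exp(2*I*pi/7)), {6}: (exp(2*I*pi/7))*(exp(-6*I*pi/7))
so (chi_6 * chi_3) takes values
  {0} -> 1, {1} -> exp(4*I*pi/7), {2} -> exp(-6*I*pi/7), {3} -> exp(-2*I*pi/7), {4} -> exp(2*I*pi/7), {5} -> exp(6*I*pi/7), {6} -> exp(-4*I*pi/7).
Now take the inner product of this character with each irreducible chi from the table, <chi_6*chi_3, chi> = (1/7) sum_C |C| (chi_6*chi_3)(C) conj(chi(C)):
  <chi_6*chi_3, chi_0> = (1/7)[1*(1)*conj(1) + 1*(exp(4*I*pi/7))*conj(1) + 1*(exp(-6*I*pi/7))*conj(1) + 1*(exp(-2*I*pi/7))*conj(1) + 1*(exp(2*I*pi/7))*conj(1) + 1*(exp(6*I*pi/7))*conj(1) + 1*(exp(-4*I*pi/7))*conj(1)]
      = (1/7)[(1) + (exp(4*I*pi/7)) + (exp(-6*I*pi/7)) + (exp(-2*I*pi/7)) + (exp(2*I*pi/7)) + (exp(6*I*pi/7)) + (exp(-4*I*pi/7))] = 0/7 = 0
  <chi_6*chi_3, chi_1> = (1/7)[1*(1)*conj(1) + 1*(exp(4*I*pi/7))*conj(exp(2*I*pi/7)) + 1*(exp(-6*I*pi/7))*conj(exp(4*I*pi/7)) + 1*(exp(-2*I*pi/7))*conj(exp(6*I*pi/7)) + 1*(exp(2*I*pi/7))*conj(exp(-6*I*pi/7)) + 1*(exp(6*I*pi/7))*conj(exp(-4*I*pi/7)) + 1*(exp(-4*I*pi/7))*conj(exp(-2*I*pi/7))]
      = (1/7)[(1) + (exp(2*I*pi/7)) + (exp(4*I*pi/7)) + (exp(6*I*pi/7)) + (exp(-6*I*pi/7)) + (exp(-4*I*pi/7)) + (exp(-2*I*pi/7))] = 0/7 = 0
  <chi_6*chi_3, chi_2> = (1/7)[1*(1)*conj(1) + 1*(exp(4*I*pi/7))*conj(exp(4*I*pi/7)) + 1*(exp(-6*I*pi/7))*conj(exp(-6*I*pi/7)) + 1*(exp(-2*I*pi/7))*conj(exp(-2*I*pi/7)) + 1*(exp(2*I*pi/7))*conj(exp(2*I*pi/7)) + 1*(exp(6*I*pi/7))*conj(exp(6*I*pi/7)) + 1*(exp(-4*I*pi/7))*conj(exp(-4*I*pi/7))]
      = (1/7)[(1) + (1) + (1) + (1) + (1) + (1) + (1)] = 7/7 = 1
  <chi_6*chi_3, chi_3> = (1/7)[1*(1)*conj(1) + 1*(exp(4*I*pi/7))*conj(exp(6*I*pi/7)) + 1*(exp(-6*I*pi/7))*conj(exp(-2*I*pi/7)) + 1*(exp(-2*I*pi/7))*conj(exp(4*I*pi/7)) + 1*(exp(2*I*pi/7))*conj(exp(-4*I*pi/7)) + 1*(exp(6*I*pi/7))*conj(exp(2*I*pi/7)) + 1*(exp(-4*I*pi/7))*conj(exp(-6*I*pi/7))]
      = (1/7)[(1) + (exp(-2*I*pi/7)) + (exp(-4*I*pi/7)) + (exp(-6*I*pi/7)) + (exp(6*I*pi/7)) + (exp(4*I*pi/7)) + (exp(2*I*pi/7))] = 0/7 = 0
  <chi_6*chi_3, chi_4> = (1/7)[1*(1)*conj(1) + 1*(exp(4*I*pi/7))*conj(exp(-6*I*pi/7)) + 1*(exp(-6*I*pi/7))*conj(exp(2*I*pi/7)) + 1*(exp(-2*I*pi/7))*conj(exp(-4*I*pi/7)) + 1*(exp(2*I*pi/7))*conj(exp(4*I*pi/7)) + 1*(exp(6*I*pi/7))*conj(exp(-2*I*pi/7)) + 1*(exp(-4*I*pi/7))*conj(exp(6*I*pi/7))]
      = (1/7)[(1) + (exp(-4*I*pi/7)) + (exp(6*I*pi/7)) + (exp(2*I*pi/7)) + (exp(-2*I*pi/7)) + (exp(-6*I*pi/7)) + (exp(4*I*pi/7))] = 0/7 = 0
  <chi_6*chi_3, chi_5> = (1/7)[1*(1)*conj(1) + 1*(exp(4*I*pi/7))*conj(exp(-4*I*pi/7)) + 1*(exp(-6*I*pi/7))*conj(exp(6*I*pi/7)) + 1*(exp(-2*I*pi/7))*conj(exp(2*I*pi/7)) + 1*(exp(2*I*pi/7))*conj(exp(-2*I*pi/7)) + 1*(exp(6*I*pi/7))*conj(exp(-6*I*pi/7)) + 1*(exp(-4*I*pi/7))*conj(exp(4*I*pi/7))]
      = (1/7)[(1) + (exp(-6*I*pi/7)) + (exp(2*I*pi/7)) + (exp(-4*I*pi/7)) + (exp(4*I*pi/7)) + (exp(-2*I*pi/7)) + (exp(6*I*pi/7))] = 0/7 = 0
  <chi_6*chi_3, chi_6> = (1/7)[1*(1)*conj(1) + 1*(exp(4*I*pi/7))*conj(exp(-2*I*pi/7)) + 1*(exp(-6*I*pi/7))*conj(exp(-4*I*pi/7)) + 1*(exp(-2*I*pi/7))*conj(exp(-6*I*pi/7)) + 1*(exp(2*I*pi/7))*conj(exp(6*I*pi/7)) + 1*(exp(6*I*pi/7))*conj(exp(4*I*pi/7)) + 1*(exp(-4*I*pi/7))*conj(exp(2*I*pi/7))]
      = (1/7)[(1) + (exp(6*I*pi/7)) + (exp(-2*I*pi/7)) + (exp(4*I*pi/7)) + (exp(-4*I*pi/7)) + (exp(2*I*pi/7)) + (exp(-6*I*pi/7))] = 0/7 = 0
(Exp terms are combined using exp(i*s)*conj(exp(i*t)) = exp(i*(s-t)), and sums of them are collapsed using the identity that for every m > 1 the m distinct m-th roots of unity sum to 0, e.g. 1 + exp(2*I*pi/3) + exp(-2*I*pi/3) = 0.)
Hence the multiplicities are chi_2: 1. Dimension check: dim(chi_6)*dim(chi_3) = 1*1 = 1 and sum (mult * dim) = 1*1 = 1.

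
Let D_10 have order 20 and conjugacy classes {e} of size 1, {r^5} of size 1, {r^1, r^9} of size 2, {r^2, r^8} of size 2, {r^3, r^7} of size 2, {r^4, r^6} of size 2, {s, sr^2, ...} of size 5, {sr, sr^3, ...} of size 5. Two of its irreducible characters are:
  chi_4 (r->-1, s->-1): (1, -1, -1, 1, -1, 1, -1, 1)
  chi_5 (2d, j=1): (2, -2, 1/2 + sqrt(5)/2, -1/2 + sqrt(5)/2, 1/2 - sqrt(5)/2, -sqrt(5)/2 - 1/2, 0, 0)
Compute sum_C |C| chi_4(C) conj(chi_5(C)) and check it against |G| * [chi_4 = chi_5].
Sum = 0; so <chi_4, chi_5> = 0 (distinct irreducibles are orthogonal).

Why: Compute term by term over conjugacy classes (|C| * chi_4(C) * conj(chi_5(C))):
  1*(1)*conj(2) + 1*(-1)*conj(-2) + 2*(-1)*conj(1/2 + sqrt(5)/2) + 2*(1)*conj(-1/2 + sqrt(5)/2) + 2*(-1)*conj(1/2 - sqrt(5)/2) + 2*(1)*conj(-sqrt(5)/2 - 1/2) + 5*(-1)*conj(0) + 5*(1)*conj(0)
  = (2) + (2) + (-sqrt(5) - 1) + (-1 + sqrt(5)) + (-1 + sqrt(5)) + (-sqrt(5) - 1) + (0) + (0)
  = 0.
Dividing by |G| = 20 gives 0/20 = 0, matching the row-orthogonality relation <chi_4, chi_5> = [chi_4 = chi_5].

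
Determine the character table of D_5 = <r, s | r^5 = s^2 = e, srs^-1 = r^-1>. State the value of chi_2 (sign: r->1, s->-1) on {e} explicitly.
Conjugacy classes: {e} of size 1, {r^1, r^4} of size 2, {r^2, r^3} of size 2, {s, sr, ..., sr^4} of size 5.
Character table:
  irrep \ class              {e} (size 1)  {r^1, r^4} (size 2)  {r^2, r^3} (size 2)  {s, sr, ..., sr^4} (size 5)
  chi_1 (triv)               1             1                    1                    1                          
  chi_2 (sign: r->1, s->-1)  1             1                    1                    -1                         
  chi_3 (2d, j=1)            2             -1/2 + sqrt(5)/2     -sqrt(5)/2 - 1/2     0                          
  chi_4 (2d, j=2)            2             -sqrt(5)/2 - 1/2     -1/2 + sqrt(5)/2     0                          

Spot check: chi_2 (sign: r->1, s->-1) on {e} = 1.

Reasoning: D_5 has order 2*5 = 10 with 4 conjugacy classes, hence 4 irreducibles. Sum of squared dims 1 + 1 + 4 + 4 = 10 = |G|. Linear characters come from the abelianisation; the 2-dimensional irreps have character r^k -> 2*cos(2*pi*j*k/5), reflections -> 0.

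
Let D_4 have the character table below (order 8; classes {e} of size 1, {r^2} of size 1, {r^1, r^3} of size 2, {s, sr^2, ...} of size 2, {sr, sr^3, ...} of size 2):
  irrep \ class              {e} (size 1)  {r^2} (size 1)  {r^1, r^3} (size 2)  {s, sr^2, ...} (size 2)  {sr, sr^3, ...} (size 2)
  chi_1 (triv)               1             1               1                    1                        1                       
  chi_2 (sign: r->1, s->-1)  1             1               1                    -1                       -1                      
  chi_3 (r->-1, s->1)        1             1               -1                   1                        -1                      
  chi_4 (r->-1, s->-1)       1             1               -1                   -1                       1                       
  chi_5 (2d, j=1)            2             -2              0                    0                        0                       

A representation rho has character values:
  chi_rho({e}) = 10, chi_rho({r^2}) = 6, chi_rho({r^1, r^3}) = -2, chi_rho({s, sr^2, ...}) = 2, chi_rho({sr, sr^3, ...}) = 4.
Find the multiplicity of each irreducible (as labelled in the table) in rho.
Multiplicities: chi_1: 3, chi_2: 0, chi_3: 2, chi_4: 3, chi_5: 1.

Explanation: Use <chi_rho, chi> = (1/|G|) sum_C |C| * chi_rho(C) * conj(chi(C)) with |G| = 8 for each irreducible chi in the table:
  <chi_rho, chi_1> = (1/8)[1*(10)*conj(1) + 1*(6)*conj(1) + 2*(-2)*conj(1) + 2*(2)*conj(1) + 2*(4)*conj(1)]
      = (1/8)[(10) + (6) + (-4) + (4) + (8)] = 24/8 = 3
  <chi_rho, chi_2> = (1/8)[1*(10)*conj(1) + 1*(6)*conj(1) + 2*(-2)*conj(1) + 2*(2)*conj(-1) + 2*(4)*conj(-1)]
      = (1/8)[(10) + (6) + (-4) + (-4) + (-8)] = 0/8 = 0
  <chi_rho, chi_3> = (1/8)[1*(10)*conj(1) + 1*(6)*conj(1) + 2*(-2)*conj(-1) + 2*(2)*conj(1) + 2*(4)*conj(-1)]
      = (1/8)[(10) + (6) + (4) + (4) + (-8)] = 16/8 = 2
  <chi_rho, chi_4> = (1/8)[1*(10)*conj(1) + 1*(6)*conj(1) + 2*(-2)*conj(-1) + 2*(2)*conj(-1) + 2*(4)*conj(1)]
      = (1/8)[(10) + (6) + (4) + (-4) + (8)] = 24/8 = 3
  <chi_rho, chi_5> = (1/8)[1*(10)*conj(2) + 1*(6)*conj(-2) + 2*(-2)*conj(0) + 2*(2)*conj(0) + 2*(4)*conj(0)]
      = (1/8)[(20) + (-12) + (0) + (0) + (0)] = 8/8 = 1
Dimension check: dim(rho) = sum (mult * dim) = 3*1 + 0*1 + 2*1 + 3*1 + 1*2 = 10 = chi_rho(e) = 10.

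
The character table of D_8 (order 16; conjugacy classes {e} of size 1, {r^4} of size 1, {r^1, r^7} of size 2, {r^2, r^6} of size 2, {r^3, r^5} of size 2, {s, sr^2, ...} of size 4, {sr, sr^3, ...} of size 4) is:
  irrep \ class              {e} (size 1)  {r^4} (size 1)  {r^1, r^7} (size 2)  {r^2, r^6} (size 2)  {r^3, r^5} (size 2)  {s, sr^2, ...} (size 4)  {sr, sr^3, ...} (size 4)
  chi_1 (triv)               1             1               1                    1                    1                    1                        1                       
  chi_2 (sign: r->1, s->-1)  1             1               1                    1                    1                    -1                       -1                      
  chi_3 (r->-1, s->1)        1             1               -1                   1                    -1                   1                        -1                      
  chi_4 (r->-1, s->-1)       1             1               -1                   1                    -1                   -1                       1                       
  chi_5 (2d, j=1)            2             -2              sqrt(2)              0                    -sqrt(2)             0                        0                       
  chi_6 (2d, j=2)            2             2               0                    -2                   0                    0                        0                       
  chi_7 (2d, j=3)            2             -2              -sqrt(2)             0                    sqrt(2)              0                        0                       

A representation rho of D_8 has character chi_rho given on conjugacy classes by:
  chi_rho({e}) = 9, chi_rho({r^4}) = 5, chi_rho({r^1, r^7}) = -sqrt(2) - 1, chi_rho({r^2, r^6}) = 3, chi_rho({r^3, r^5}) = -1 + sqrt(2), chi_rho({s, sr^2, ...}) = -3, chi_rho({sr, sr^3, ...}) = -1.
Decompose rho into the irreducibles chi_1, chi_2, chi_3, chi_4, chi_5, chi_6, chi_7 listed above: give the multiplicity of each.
Multiplicities: chi_1: 0, chi_2: 2, chi_3: 1, chi_4: 2, chi_5: 0, chi_6: 1, chi_7: 1.

Solution. Use <chi_rho, chi> = (1/|G|) sum_C |C| * chi_rho(C) * conj(chi(C)) with |G| = 16 for each irreducible chi in the table:
  <chi_rho, chi_1> = (1/16)[1*(9)*conj(1) + 1*(5)*conj(1) + 2*(-sqrt(2) - 1)*conj(1) + 2*(3)*conj(1) + 2*(-1 + sqrt(2))*conj(1) + 4*(-3)*conj(1) + 4*(-1)*conj(1)]
      = (1/16)[(9) + (5) + (-2*sqrt(2) - 2) + (6) + (-2 + 2*sqrt(2)) + (-12) + (-4)] = 0/16 = 0
  <chi_rho, chi_2> = (1/16)[1*(9)*conj(1) + 1*(5)*conj(1) + 2*(-sqrt(2) - 1)*conj(1) + 2*(3)*conj(1) + 2*(-1 + sqrt(2))*conj(1) + 4*(-3)*conj(-1) + 4*(-1)*conj(-1)]
      = (1/16)[(9) + (5) + (-2*sqrt(2) - 2) + (6) + (-2 + 2*sqrt(2)) + (12) + (4)] = 32/16 = 2
  <chi_rho, chi_3> = (1/16)[1*(9)*conj(1) + 1*(5)*conj(1) + 2*(-sqrt(2) - 1)*conj(-1) + 2*(3)*conj(1) + 2*(-1 + sqrt(2))*conj(-1) + 4*(-3)*conj(1) + 4*(-1)*conj(-1)]
      = (1/16)[(9) + (5) + (2 + 2*sqrt(2)) + (6) + (2 - 2*sqrt(2)) + (-12) + (4)] = 16/16 = 1
  <chi_rho, chi_4> = (1/16)[1*(9)*conj(1) + 1*(5)*conj(1) + 2*(-sqrt(2) - 1)*conj(-1) + 2*(3)*conj(1) + 2*(-1 + sqrt(2))*conj(-1) + 4*(-3)*conj(-1) + 4*(-1)*conj(1)]
      = (1/16)[(9) + (5) + (2 + 2*sqrt(2)) + (6) + (2 - 2*sqrt(2)) + (12) + (-4)] = 32/16 = 2
  <chi_rho, chi_5> = (1/16)[1*(9)*conj(2) + 1*(5)*conj(-2) + 2*(-sqrt(2) - 1)*conj(sqrt(2)) + 2*(3)*conj(0) + 2*(-1 + sqrt(2))*conj(-sqrt(2)) + 4*(-3)*conj(0) + 4*(-1)*conj(0)]
      = (1/16)[(18) + (-10) + (-4 - 2*sqrt(2)) + (0) + (-4 + 2*sqrt(2)) + (0) + (0)] = 0/16 = 0
  <chi_rho, chi_6> = (1/16)[1*(9)*conj(2) + 1*(5)*conj(2) + 2*(-sqrt(2) - 1)*conj(0) + 2*(3)*conj(-2) + 2*(-1 + sqrt(2))*conj(0) + 4*(-3)*conj(0) + 4*(-1)*conj(0)]
      = (1/16)[(18) + (10) + (0) + (-12) + (0) + (0) + (0)] = 16/16 = 1
  <chi_rho, chi_7> = (1/16)[1*(9)*conj(2) + 1*(5)*conj(-2) + 2*(-sqrt(2) - 1)*conj(-sqrt(2)) + 2*(3)*conj(0) + 2*(-1 + sqrt(2))*conj(sqrt(2)) + 4*(-3)*conj(0) + 4*(-1)*conj(0)]
      = (1/16)[(18) + (-10) + (2*sqrt(2) + 4) + (0) + (4 - 2*sqrt(2)) + (0) + (0)] = 16/16 = 1
Dimension check: dim(rho) = sum (mult * dim) = 0*1 + 2*1 + 1*1 + 2*1 + 0*2 + 1*2 + 1*2 = 9 = chi_rho(e) = 9.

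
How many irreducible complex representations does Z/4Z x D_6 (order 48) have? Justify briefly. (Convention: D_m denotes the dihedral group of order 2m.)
24

Justification: The number of irreducible complex representations of a finite group equals its number of conjugacy classes. For a direct product, #classes(G x H) = #classes(G) * #classes(H). Z/4Z has 4 classes (abelian), D_6 has 6 classes, so 4 * 6 = 24, so Z/4Z x D_6 (order 48) has exactly 24 irreducible complex representations.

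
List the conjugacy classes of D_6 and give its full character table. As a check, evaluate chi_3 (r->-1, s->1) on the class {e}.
Conjugacy classes: {e} of size 1, {r^3} of size 1, {r^1, r^5} of size 2, {r^2, r^4} of size 2, {s, sr^2, ...} of size 3, {sr, sr^3, ...} of size 3.
Character table:
  irrep \ class              {e} (size 1)  {r^3} (size 1)  {r^1, r^5} (size 2)  {r^2, r^4} (size 2)  {s, sr^2, ...} (size 3)  {sr, sr^3, ...} (size 3)
  chi_1 (triv)               1             1               1                    1                    1                        1                       
  chi_2 (sign: r->1, s->-1)  1             1               1                    1                    -1                       -1                      
  chi_3 (r->-1, s->1)        1             -1              -1                   1                    1                        -1                      
  chi_4 (r->-1, s->-1)       1             -1              -1                   1                    -1                       1                       
  chi_5 (2d, j=1)            2             -2              1                    -1                   0                        0                       
  chi_6 (2d, j=2)            2             2               -1                   -1                   0                        0                       

Spot check: chi_3 (r->-1, s->1) on {e} = 1.

Reasoning: D_6 has order 2*6 = 12 with 6 conjugacy classes, hence 6 irreducibles. Sum of squared dims 1 + 1 + 1 + 1 + 4 + 4 = 12 = |G|. Linear characters come from the abelianisation; the 2-dimensional irreps have character r^k -> 2*cos(2*pi*j*k/6), reflections -> 0.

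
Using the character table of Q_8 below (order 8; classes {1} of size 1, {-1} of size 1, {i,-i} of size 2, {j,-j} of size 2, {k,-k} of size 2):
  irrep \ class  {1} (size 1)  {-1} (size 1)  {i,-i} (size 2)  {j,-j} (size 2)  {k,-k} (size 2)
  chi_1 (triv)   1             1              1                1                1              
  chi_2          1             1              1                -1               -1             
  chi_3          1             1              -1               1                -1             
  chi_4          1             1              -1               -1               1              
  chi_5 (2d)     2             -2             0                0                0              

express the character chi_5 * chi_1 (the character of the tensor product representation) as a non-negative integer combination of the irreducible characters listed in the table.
chi_5 tensor chi_1 = chi_5 (all other irreducibles have multiplicity 0).

Details: The character of a tensor product is the pointwise product (chi_5 * chi_1)(C) = chi_5(C) * chi_1(C):
  {1}: (2)*(1), {-1}: (-2)*(1), {i,-i}: (0)*(1), {j,-j}: (0)*(1), {k,-k}: (0)*(1)
so (chi_5 * chi_1) takes values
  {1} -> 2, {-1} -> -2, {i,-i} -> 0, {j,-j} -> 0, {k,-k} -> 0.
Now take the inner product of this character with each irreducible chi from the table, <chi_5*chi_1, chi> = (1/8) sum_C |C| (chi_5*chi_1)(C) conj(chi(C)):
  <chi_5*chi_1, chi_1> = (1/8)[1*(2)*conj(1) + 1*(-2)*conj(1) + 2*(0)*conj(1) + 2*(0)*conj(1) + 2*(0)*conj(1)]
      = (1/8)[(2) + (-2) + (0) + (0) + (0)] = 0/8 = 0
  <chi_5*chi_1, chi_2> = (1/8)[1*(2)*conj(1) + 1*(-2)*conj(1) + 2*(0)*conj(1) + 2*(0)*conj(-1) + 2*(0)*conj(-1)]
      = (1/8)[(2) + (-2) + (0) + (0) + (0)] = 0/8 = 0
  <chi_5*chi_1, chi_3> = (1/8)[1*(2)*conj(1) + 1*(-2)*conj(1) + 2*(0)*conj(-1) + 2*(0)*conj(1) + 2*(0)*conj(-1)]
      = (1/8)[(2) + (-2) + (0) + (0) + (0)] = 0/8 = 0
  <chi_5*chi_1, chi_4> = (1/8)[1*(2)*conj(1) + 1*(-2)*conj(1) + 2*(0)*conj(-1) + 2*(0)*conj(-1) + 2*(0)*conj(1)]
      = (1/8)[(2) + (-2) + (0) + (0) + (0)] = 0/8 = 0
  <chi_5*chi_1, chi_5> = (1/8)[1*(2)*conj(2) + 1*(-2)*conj(-2) + 2*(0)*conj(0) + 2*(0)*conj(0) + 2*(0)*conj(0)]
      = (1/8)[(4) + (4) + (0) + (0) + (0)] = 8/8 = 1
Hence the multiplicities are chi_5: 1. Dimension check: dim(chi_5)*dim(chi_1) = 2*1 = 2 and sum (mult * dim) = 1*2 = 2.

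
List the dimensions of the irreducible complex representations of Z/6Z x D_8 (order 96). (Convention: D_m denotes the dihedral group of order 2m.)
Dimensions: 1, 1, 1, 1, 1, 1, 1, 1, 1, 1, 1, 1, 1, 1, 1, 1, 1, 1, 1, 1, 1, 1, 1, 1, 2, 2, 2, 2, 2, 2, 2, 2, 2, 2, 2, 2, 2, 2, 2, 2, 2, 2

Justification: There are 42 irreducibles (= number of conjugacy classes). Their dimensions d_i satisfy sum d_i^2 = |G| = 96: 1 + 1 + 1 + 1 + 1 + 1 + 1 + 1 + 1 + 1 + 1 + 1 + 1 + 1 + 1 + 1 + 1 + 1 + 1 + 1 + 1 + 1 + 1 + 1 + 4 + 4 + 4 + 4 + 4 + 4 + 4 + 4 + 4 + 4 + 4 + 4 + 4 + 4 + 4 + 4 + 4 + 4 = 96. (For the product with Z/6Z: each of the 6 1-dim characters of Z/6Z tensors with each irrep of D_8, giving 6 copies of each D_8-dimension.)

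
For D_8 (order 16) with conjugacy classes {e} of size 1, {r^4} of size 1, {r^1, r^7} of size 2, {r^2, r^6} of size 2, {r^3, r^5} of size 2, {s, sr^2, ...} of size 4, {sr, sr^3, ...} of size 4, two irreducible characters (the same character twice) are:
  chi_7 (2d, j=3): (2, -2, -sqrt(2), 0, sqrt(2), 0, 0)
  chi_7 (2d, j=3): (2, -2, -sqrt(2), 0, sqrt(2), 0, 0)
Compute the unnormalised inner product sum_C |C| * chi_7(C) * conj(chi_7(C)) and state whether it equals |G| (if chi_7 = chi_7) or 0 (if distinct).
Sum = 16 = |G| = 16; so <chi_7, chi_7> = 1 (norm-1 confirms irreducibility).

Derivation: Compute term by term over conjugacy classes (|C| * chi_7(C) * conj(chi_7(C))):
  1*(2)*conj(2) + 1*(-2)*conj(-2) + 2*(-sqrt(2))*conj(-sqrt(2)) + 2*(0)*conj(0) + 2*(sqrt(2))*conj(sqrt(2)) + 4*(0)*conj(0) + 4*(0)*conj(0)
  = (4) + (4) + (4) + (0) + (4) + (0) + (0)
  = 16.
Dividing by |G| = 16 gives 16/16 = 1, matching the row-orthogonality relation <chi_7, chi_7> = [chi_7 = chi_7].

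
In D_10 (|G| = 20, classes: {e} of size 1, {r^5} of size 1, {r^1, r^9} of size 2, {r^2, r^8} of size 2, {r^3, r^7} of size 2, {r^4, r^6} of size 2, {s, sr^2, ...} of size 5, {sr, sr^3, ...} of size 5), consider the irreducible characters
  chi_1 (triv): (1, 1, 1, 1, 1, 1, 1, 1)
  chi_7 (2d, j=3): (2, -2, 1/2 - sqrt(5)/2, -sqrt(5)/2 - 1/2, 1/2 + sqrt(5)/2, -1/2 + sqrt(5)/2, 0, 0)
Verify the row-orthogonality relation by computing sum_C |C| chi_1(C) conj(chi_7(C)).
Sum = 0; so <chi_1, chi_7> = 0 (distinct irreducibles are orthogonal).

Reasoning: Compute term by term over conjugacy classes (|C| * chi_1(C) * conj(chi_7(C))):
  1*(1)*conj(2) + 1*(1)*conj(-2) + 2*(1)*conj(1/2 - sqrt(5)/2) + 2*(1)*conj(-sqrt(5)/2 - 1/2) + 2*(1)*conj(1/2 + sqrt(5)/2) + 2*(1)*conj(-1/2 + sqrt(5)/2) + 5*(1)*conj(0) + 5*(1)*conj(0)
  = (2) + (-2) + (1 - sqrt(5)) + (-sqrt(5) - 1) + (1 + sqrt(5)) + (-1 + sqrt(5)) + (0) + (0)
  = 0.
Dividing by |G| = 20 gives 0/20 = 0, matching the row-orthogonality relation <chi_1, chi_7> = [chi_1 = chi_7].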